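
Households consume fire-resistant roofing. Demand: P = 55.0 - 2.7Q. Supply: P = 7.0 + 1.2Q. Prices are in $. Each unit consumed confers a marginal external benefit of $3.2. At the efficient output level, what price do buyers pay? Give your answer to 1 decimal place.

P = $19.6

Social marginal benefit = demand + MEB = 58.2 - 2.7Q.
Set SMB = MC: 58.2 - 2.7Q = 7.0 + 1.2Q → Q* = 13.1282.
Consumer price on the demand curve at Q*: 55.0 − 2.7×13.1282 = 19.5539.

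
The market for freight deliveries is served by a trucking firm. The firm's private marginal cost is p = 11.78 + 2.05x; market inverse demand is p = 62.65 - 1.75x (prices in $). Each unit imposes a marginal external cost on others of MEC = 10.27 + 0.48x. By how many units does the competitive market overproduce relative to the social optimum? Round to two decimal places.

Market equilibrium (private): 11.78 + 2.05x = 62.65 - 1.75x → x_m = 13.3868.
Social marginal cost = private MC + MEC = 22.05 + 2.53x.
Set SMC = demand: 22.05 + 2.53x = 62.65 - 1.75x → x* = 9.4860.
Gap = |13.3868 − 9.4860| = 3.9008.

3.90 units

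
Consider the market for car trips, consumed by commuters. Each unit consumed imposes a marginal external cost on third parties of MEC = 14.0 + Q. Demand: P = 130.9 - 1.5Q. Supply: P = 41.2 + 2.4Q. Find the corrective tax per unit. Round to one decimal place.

Social marginal benefit = demand − MEC = 116.9 - 2.5Q.
Set SMB = MC: 116.9 - 2.5Q = 41.2 + 2.4Q → Q* = 15.4490.
The Pigouvian tax equals MEC at Q*: 14.0 + 1.0×15.4490 = 29.4490.

tax = 29.4 per unit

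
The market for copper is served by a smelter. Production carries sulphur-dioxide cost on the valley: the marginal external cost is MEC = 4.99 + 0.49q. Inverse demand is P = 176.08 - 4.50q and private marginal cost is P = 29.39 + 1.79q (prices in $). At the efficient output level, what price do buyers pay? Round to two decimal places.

Social marginal cost = private MC + MEC = 34.38 + 2.28q.
Set SMC = demand: 34.38 + 2.28q = 176.08 - 4.50q → q* = 20.8997.
Consumer price on the demand curve at q*: 176.08 − 4.50×20.8997 = 82.0314.

P = $82.03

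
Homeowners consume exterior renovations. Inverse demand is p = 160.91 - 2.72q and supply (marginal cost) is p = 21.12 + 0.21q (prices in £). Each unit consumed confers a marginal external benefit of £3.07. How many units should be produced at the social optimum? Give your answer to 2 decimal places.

q* = 48.76

Social marginal benefit = demand + MEB = 163.98 - 2.72q.
Set SMB = MC: 163.98 - 2.72q = 21.12 + 0.21q → q* = 48.7577.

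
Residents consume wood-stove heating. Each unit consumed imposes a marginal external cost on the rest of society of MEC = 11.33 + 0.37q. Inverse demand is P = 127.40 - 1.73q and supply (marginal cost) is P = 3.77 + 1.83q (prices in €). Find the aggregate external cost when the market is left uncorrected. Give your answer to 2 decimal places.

Market equilibrium (private): 3.77 + 1.83q = 127.40 - 1.73q → q_m = 34.7275.
Total external cost = ∫₀^{q_m} (11.33 + 0.37q) dq = 11.33×34.7275 + ½×0.37×34.7275² = 616.5724.

€616.57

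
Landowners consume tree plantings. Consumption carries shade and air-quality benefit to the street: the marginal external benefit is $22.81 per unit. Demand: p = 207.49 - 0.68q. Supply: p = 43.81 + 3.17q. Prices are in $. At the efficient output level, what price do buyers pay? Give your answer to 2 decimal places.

Social marginal benefit = demand + MEB = 230.30 - 0.68q.
Set SMB = MC: 230.30 - 0.68q = 43.81 + 3.17q → q* = 48.4390.
Consumer price on the demand curve at q*: 207.49 − 0.68×48.4390 = 174.5515.

P = $174.55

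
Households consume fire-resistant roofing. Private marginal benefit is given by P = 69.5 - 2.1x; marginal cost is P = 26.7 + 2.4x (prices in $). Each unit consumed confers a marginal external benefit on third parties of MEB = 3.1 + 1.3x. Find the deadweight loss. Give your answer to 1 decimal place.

Market equilibrium (private): 26.7 + 2.4x = 69.5 - 2.1x → x_m = 9.5111.
Social marginal benefit = demand + MEB = 72.6 - 0.8x.
Set SMB = MC: 72.6 - 0.8x = 26.7 + 2.4x → x* = 14.3438.
The welfare-loss triangle has base |x_m − x*| and height MEB(x_m) (the vertical gap between SMB and MC is zero at x* and MEB at x_m).
DWL = ½ × 4.8327 × 15.4644 = 37.3674.

DWL = $37.4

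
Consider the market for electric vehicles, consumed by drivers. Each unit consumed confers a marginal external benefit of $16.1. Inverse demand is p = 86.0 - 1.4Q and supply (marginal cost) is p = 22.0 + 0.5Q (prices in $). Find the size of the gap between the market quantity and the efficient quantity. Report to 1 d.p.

8.5 units

Market equilibrium (private): 22.0 + 0.5Q = 86.0 - 1.4Q → Q_m = 33.6842.
Social marginal benefit = demand + MEB = 102.1 - 1.4Q.
Set SMB = MC: 102.1 - 1.4Q = 22.0 + 0.5Q → Q* = 42.1579.
Gap = |33.6842 − 42.1579| = 8.4737.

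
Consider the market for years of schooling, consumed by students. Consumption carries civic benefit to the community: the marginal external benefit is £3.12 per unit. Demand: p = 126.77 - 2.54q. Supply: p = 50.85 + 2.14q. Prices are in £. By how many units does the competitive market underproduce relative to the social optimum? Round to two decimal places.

Market equilibrium (private): 50.85 + 2.14q = 126.77 - 2.54q → q_m = 16.2222.
Social marginal benefit = demand + MEB = 129.89 - 2.54q.
Set SMB = MC: 129.89 - 2.54q = 50.85 + 2.14q → q* = 16.8889.
Gap = |16.2222 − 16.8889| = 0.6667.

0.67 units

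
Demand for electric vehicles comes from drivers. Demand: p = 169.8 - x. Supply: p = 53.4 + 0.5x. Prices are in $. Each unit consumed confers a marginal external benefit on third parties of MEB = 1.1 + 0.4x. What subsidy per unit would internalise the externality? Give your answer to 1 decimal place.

subsidy = $43.8 per unit

Social marginal benefit = demand + MEB = 170.9 - 0.6x.
Set SMB = MC: 170.9 - 0.6x = 53.4 + 0.5x → x* = 106.8182.
The Pigouvian subsidy equals MEB at x*: 1.1 + 0.4×106.8182 = 43.8273.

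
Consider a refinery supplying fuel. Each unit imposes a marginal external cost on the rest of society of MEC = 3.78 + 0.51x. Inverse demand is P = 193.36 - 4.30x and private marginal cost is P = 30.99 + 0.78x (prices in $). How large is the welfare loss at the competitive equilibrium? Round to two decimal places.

Market equilibrium (private): 30.99 + 0.78x = 193.36 - 4.30x → x_m = 31.9626.
Social marginal cost = private MC + MEC = 34.77 + 1.29x.
Set SMC = demand: 34.77 + 1.29x = 193.36 - 4.30x → x* = 28.3703.
The welfare-loss triangle has base |x_m − x*| and height MEC(x_m) (the vertical gap between SMC and demand is zero at x* and MEC at x_m).
DWL = ½ × 3.5923 × 20.0809 = 36.0683.

DWL = $36.07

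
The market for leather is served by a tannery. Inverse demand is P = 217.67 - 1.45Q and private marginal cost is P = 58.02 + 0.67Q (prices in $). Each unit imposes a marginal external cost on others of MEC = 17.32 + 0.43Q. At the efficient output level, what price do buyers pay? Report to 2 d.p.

Social marginal cost = private MC + MEC = 75.34 + 1.10Q.
Set SMC = demand: 75.34 + 1.10Q = 217.67 - 1.45Q → Q* = 55.8157.
Consumer price on the demand curve at Q*: 217.67 − 1.45×55.8157 = 136.7372.

P = $136.74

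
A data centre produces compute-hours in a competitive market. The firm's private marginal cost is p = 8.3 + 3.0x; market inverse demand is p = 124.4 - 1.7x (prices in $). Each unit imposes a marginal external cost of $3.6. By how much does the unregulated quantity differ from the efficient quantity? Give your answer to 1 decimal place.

Market equilibrium (private): 8.3 + 3.0x = 124.4 - 1.7x → x_m = 24.7021.
Social marginal cost = private MC + MEC = 11.9 + 3.0x.
Set SMC = demand: 11.9 + 3.0x = 124.4 - 1.7x → x* = 23.9362.
Gap = |24.7021 − 23.9362| = 0.7659.

0.8 units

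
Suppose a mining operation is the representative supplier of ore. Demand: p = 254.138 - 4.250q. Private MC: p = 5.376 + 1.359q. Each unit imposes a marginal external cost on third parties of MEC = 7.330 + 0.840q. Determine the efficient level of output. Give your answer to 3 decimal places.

q* = 37.437

Social marginal cost = private MC + MEC = 12.706 + 2.199q.
Set SMC = demand: 12.706 + 2.199q = 254.138 - 4.250q → q* = 37.4371.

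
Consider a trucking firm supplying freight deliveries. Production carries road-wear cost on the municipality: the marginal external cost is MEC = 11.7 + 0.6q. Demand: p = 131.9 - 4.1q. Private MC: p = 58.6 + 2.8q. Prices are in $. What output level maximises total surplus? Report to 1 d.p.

q* = 8.2

Social marginal cost = private MC + MEC = 70.3 + 3.4q.
Set SMC = demand: 70.3 + 3.4q = 131.9 - 4.1q → q* = 8.2133.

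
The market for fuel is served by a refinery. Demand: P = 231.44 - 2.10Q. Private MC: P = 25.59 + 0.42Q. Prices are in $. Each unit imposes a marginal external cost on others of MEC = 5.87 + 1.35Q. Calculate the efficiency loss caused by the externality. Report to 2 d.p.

Market equilibrium (private): 25.59 + 0.42Q = 231.44 - 2.10Q → Q_m = 81.6865.
Social marginal cost = private MC + MEC = 31.46 + 1.77Q.
Set SMC = demand: 31.46 + 1.77Q = 231.44 - 2.10Q → Q* = 51.6744.
The welfare-loss triangle has base |Q_m − Q*| and height MEC(Q_m) (the vertical gap between SMC and demand is zero at Q* and MEC at Q_m).
DWL = ½ × 30.0121 × 116.1468 = 1742.9047.

DWL = $1742.90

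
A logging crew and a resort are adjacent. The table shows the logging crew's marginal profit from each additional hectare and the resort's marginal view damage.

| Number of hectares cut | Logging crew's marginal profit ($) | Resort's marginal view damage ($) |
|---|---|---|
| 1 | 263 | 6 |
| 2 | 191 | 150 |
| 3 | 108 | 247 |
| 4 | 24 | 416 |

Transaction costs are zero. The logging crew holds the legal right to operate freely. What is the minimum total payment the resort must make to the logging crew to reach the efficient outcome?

Left alone the logging crew would choose level 4 (marginal profit stays positive).
Efficient level: k* = 2 (marginal profit ≥ marginal view damage through 2).
The resort must at least cover the logging crew's forgone profit from cutting 4→2: 108 + 24 = 132.

$132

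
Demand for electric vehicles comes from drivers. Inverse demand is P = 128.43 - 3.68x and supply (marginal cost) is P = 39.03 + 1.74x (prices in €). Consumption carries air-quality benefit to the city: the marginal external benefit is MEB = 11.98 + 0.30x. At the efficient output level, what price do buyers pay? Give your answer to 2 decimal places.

P = €55.56

Social marginal benefit = demand + MEB = 140.41 - 3.38x.
Set SMB = MC: 140.41 - 3.38x = 39.03 + 1.74x → x* = 19.8008.
Consumer price on the demand curve at x*: 128.43 − 3.68×19.8008 = 55.5631.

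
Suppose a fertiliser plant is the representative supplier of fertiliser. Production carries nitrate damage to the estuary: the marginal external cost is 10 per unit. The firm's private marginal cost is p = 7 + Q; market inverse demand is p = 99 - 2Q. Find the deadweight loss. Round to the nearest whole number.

Market equilibrium (private): 7 + Q = 99 - 2Q → Q_m = 30.6667.
Social marginal cost = private MC + MEC = 17 + Q.
Set SMC = demand: 17 + Q = 99 - 2Q → Q* = 27.3333.
Height of the DWL triangle at Q_m is SMC(Q_m) − demand(Q_m) = MEC(Q_m) = 10.0000.
DWL = ½ × 3.3334 × 10.0000 = 16.6670.

DWL = 17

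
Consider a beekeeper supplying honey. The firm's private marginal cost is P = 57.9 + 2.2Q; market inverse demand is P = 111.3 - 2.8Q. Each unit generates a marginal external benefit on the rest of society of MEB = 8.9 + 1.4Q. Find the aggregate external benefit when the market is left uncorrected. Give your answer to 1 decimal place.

Market equilibrium (private): 57.9 + 2.2Q = 111.3 - 2.8Q → Q_m = 10.6800.
Total external benefit = ∫₀^{Q_m} (8.9 + 1.4Q) dQ = 8.9×10.6800 + ½×1.4×10.6800² = 174.8957.

174.9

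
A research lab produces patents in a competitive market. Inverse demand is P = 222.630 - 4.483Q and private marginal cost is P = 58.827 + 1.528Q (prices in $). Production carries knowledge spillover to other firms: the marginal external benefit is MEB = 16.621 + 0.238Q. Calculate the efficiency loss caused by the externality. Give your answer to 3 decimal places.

DWL = $46.243

Market equilibrium (private): 58.827 + 1.528Q = 222.630 - 4.483Q → Q_m = 27.2505.
Social marginal cost = private MC − MEB = 42.206 + 1.290Q.
Set SMC = demand: 42.206 + 1.290Q = 222.630 - 4.483Q → Q* = 31.2531.
Height of the DWL triangle at Q_m is demand(Q_m) − SMC(Q_m) = MEB(Q_m) = 23.1066.
DWL = ½ × 4.0026 × 23.1066 = 46.2432.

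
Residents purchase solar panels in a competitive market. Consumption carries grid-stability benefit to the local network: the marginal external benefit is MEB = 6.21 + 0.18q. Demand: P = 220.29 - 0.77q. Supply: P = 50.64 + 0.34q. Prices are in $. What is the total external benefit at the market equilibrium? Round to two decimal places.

Market equilibrium (private): 50.64 + 0.34q = 220.29 - 0.77q → q_m = 152.8378.
Total external benefit = ∫₀^{q_m} (6.21 + 0.18q) dq = 6.21×152.8378 + ½×0.18×152.8378² = 3051.4681.

$3051.47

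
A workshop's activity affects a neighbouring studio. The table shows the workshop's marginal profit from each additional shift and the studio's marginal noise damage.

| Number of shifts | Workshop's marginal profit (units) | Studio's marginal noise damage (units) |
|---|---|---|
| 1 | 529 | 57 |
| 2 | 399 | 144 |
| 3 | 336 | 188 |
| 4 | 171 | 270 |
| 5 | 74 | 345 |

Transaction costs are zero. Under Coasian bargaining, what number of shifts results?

Bargaining reaches the level where marginal profit last exceeds marginal noise damage.
That holds through level 3 (336 ≥ 188) but not at 4 (171 < 270).

3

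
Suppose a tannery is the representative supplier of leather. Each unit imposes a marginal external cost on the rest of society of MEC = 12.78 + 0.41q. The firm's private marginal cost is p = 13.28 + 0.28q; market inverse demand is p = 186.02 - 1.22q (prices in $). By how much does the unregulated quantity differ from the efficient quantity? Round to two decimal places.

31.41 units

Market equilibrium (private): 13.28 + 0.28q = 186.02 - 1.22q → q_m = 115.1600.
Social marginal cost = private MC + MEC = 26.06 + 0.69q.
Set SMC = demand: 26.06 + 0.69q = 186.02 - 1.22q → q* = 83.7487.
Gap = |115.1600 − 83.7487| = 31.4113.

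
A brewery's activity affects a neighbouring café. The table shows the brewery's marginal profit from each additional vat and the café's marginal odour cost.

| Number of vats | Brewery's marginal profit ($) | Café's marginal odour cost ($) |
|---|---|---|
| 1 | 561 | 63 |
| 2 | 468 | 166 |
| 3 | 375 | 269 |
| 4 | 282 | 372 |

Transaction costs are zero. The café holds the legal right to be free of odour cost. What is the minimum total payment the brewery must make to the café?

$498

Efficient level: marginal profit ≥ marginal odour cost through level 3, so k* = 3.
With the café holding the right, the brewery must at least compensate total damage at k*: 63 + 166 + 269 = 498.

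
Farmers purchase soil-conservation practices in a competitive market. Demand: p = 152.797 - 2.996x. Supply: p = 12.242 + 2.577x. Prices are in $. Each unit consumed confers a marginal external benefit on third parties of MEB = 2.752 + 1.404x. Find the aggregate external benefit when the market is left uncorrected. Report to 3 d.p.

$515.938

Market equilibrium (private): 12.242 + 2.577x = 152.797 - 2.996x → x_m = 25.2207.
Total external benefit = ∫₀^{x_m} (2.752 + 1.404x) dx = 2.752×25.2207 + ½×1.404×25.2207² = 515.9381.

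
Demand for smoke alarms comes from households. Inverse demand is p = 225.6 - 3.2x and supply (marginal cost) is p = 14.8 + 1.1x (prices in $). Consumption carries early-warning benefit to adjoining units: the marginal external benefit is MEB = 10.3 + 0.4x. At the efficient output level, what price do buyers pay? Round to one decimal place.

P = $44.2

Social marginal benefit = demand + MEB = 235.9 - 2.8x.
Set SMB = MC: 235.9 - 2.8x = 14.8 + 1.1x → x* = 56.6923.
Consumer price on the demand curve at x*: 225.6 − 3.2×56.6923 = 44.1846.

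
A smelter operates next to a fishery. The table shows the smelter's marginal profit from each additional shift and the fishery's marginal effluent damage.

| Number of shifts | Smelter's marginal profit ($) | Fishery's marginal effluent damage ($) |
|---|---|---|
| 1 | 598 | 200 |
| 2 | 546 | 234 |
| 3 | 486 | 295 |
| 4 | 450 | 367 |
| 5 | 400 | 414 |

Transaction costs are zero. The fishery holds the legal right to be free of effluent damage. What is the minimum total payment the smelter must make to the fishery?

$1096

Efficient level: marginal profit ≥ marginal effluent damage through level 4, so k* = 4.
With the fishery holding the right, the smelter must at least compensate total damage at k*: 200 + 234 + 295 + 367 = 1096.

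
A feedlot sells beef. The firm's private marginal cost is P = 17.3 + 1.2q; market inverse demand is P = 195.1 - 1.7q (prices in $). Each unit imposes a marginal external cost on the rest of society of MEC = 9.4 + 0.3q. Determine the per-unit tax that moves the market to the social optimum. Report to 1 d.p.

Social marginal cost = private MC + MEC = 26.7 + 1.5q.
Set SMC = demand: 26.7 + 1.5q = 195.1 - 1.7q → q* = 52.6250.
The Pigouvian tax equals MEC at q*: 9.4 + 0.3×52.6250 = 25.1875.

tax = $25.2 per unit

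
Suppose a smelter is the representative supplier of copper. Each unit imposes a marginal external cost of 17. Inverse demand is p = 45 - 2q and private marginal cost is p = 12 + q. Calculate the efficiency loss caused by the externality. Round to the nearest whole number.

Market equilibrium (private): 12 + q = 45 - 2q → q_m = 11.0000.
Social marginal cost = private MC + MEC = 29 + q.
Set SMC = demand: 29 + q = 45 - 2q → q* = 5.3333.
Between q* and q_m the wedge SMC − demand runs linearly from 0 to MEC(q_m), so the loss is a triangle.
DWL = ½ × 5.6667 × 17.0000 = 48.1670.

DWL = 48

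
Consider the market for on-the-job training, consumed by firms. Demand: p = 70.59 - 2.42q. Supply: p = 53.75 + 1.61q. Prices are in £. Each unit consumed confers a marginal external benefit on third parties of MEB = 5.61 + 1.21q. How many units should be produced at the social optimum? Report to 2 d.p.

Social marginal benefit = demand + MEB = 76.20 - 1.21q.
Set SMB = MC: 76.20 - 1.21q = 53.75 + 1.61q → q* = 7.9610.

q* = 7.96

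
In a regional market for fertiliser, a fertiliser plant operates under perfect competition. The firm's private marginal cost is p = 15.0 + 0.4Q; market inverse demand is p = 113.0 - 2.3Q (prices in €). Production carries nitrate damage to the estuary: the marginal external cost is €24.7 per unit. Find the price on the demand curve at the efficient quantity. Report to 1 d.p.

P = €50.6

Social marginal cost = private MC + MEC = 39.7 + 0.4Q.
Set SMC = demand: 39.7 + 0.4Q = 113.0 - 2.3Q → Q* = 27.1481.
Consumer price on the demand curve at Q*: 113.0 − 2.3×27.1481 = 50.5594.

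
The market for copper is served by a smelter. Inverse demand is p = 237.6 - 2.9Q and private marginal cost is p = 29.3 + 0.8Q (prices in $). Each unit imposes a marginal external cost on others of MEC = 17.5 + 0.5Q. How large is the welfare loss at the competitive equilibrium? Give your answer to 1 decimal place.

Market equilibrium (private): 29.3 + 0.8Q = 237.6 - 2.9Q → Q_m = 56.2973.
Social marginal cost = private MC + MEC = 46.8 + 1.3Q.
Set SMC = demand: 46.8 + 1.3Q = 237.6 - 2.9Q → Q* = 45.4286.
Height of the DWL triangle at Q_m is SMC(Q_m) − demand(Q_m) = MEC(Q_m) = 45.6486.
DWL = ½ × 10.8687 × 45.6486 = 248.0705.

DWL = $248.1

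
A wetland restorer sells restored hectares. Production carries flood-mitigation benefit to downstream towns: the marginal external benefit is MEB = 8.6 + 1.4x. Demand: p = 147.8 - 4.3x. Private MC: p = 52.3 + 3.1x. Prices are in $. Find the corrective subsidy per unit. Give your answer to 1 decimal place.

subsidy = $32.9 per unit

Social marginal cost = private MC − MEB = 43.7 + 1.7x.
Set SMC = demand: 43.7 + 1.7x = 147.8 - 4.3x → x* = 17.3500.
The Pigouvian subsidy equals MEB at x*: 8.6 + 1.4×17.3500 = 32.8900.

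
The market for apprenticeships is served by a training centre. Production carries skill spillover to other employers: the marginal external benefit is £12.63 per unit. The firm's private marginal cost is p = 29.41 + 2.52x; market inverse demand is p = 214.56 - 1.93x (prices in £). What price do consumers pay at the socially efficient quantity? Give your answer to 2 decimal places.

Social marginal cost = private MC − MEB = 16.78 + 2.52x.
Set SMC = demand: 16.78 + 2.52x = 214.56 - 1.93x → x* = 44.4449.
Consumer price on the demand curve at x*: 214.56 − 1.93×44.4449 = 128.7813.

P = £128.78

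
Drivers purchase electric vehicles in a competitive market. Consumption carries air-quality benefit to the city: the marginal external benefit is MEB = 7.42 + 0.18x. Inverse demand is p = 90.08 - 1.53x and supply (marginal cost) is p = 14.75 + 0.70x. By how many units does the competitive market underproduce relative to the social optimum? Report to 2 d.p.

6.59 units

Market equilibrium (private): 14.75 + 0.70x = 90.08 - 1.53x → x_m = 33.7803.
Social marginal benefit = demand + MEB = 97.50 - 1.35x.
Set SMB = MC: 97.50 - 1.35x = 14.75 + 0.70x → x* = 40.3659.
Gap = |33.7803 − 40.3659| = 6.5856.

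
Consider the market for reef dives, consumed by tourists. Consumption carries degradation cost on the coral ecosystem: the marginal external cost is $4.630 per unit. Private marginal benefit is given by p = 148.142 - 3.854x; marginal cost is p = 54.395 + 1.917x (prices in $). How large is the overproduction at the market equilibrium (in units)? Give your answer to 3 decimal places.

Market equilibrium (private): 54.395 + 1.917x = 148.142 - 3.854x → x_m = 16.2445.
Social marginal benefit = demand − MEC = 143.512 - 3.854x.
Set SMB = MC: 143.512 - 3.854x = 54.395 + 1.917x → x* = 15.4422.
Gap = |16.2445 − 15.4422| = 0.8023.

0.802 units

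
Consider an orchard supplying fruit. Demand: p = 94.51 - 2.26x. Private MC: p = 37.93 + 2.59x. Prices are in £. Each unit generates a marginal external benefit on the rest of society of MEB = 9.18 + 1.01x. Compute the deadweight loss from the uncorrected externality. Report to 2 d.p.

Market equilibrium (private): 37.93 + 2.59x = 94.51 - 2.26x → x_m = 11.6660.
Social marginal cost = private MC − MEB = 28.75 + 1.58x.
Set SMC = demand: 28.75 + 1.58x = 94.51 - 2.26x → x* = 17.1250.
Height of the DWL triangle at x_m is demand(x_m) − SMC(x_m) = MEB(x_m) = 20.9626.
DWL = ½ × 5.4590 × 20.9626 = 57.2174.

DWL = £57.22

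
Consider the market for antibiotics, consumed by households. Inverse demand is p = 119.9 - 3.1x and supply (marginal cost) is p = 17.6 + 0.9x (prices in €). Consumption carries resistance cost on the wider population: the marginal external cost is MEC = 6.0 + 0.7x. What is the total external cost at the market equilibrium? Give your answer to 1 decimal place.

Market equilibrium (private): 17.6 + 0.9x = 119.9 - 3.1x → x_m = 25.5750.
Total external cost = ∫₀^{x_m} (6.0 + 0.7x) dx = 6.0×25.5750 + ½×0.7×25.5750² = 382.3782.

€382.4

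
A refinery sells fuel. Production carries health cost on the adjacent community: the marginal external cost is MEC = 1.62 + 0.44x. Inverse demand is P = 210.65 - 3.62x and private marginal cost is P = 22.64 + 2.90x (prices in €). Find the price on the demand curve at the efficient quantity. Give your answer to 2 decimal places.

P = €113.71

Social marginal cost = private MC + MEC = 24.26 + 3.34x.
Set SMC = demand: 24.26 + 3.34x = 210.65 - 3.62x → x* = 26.7802.
Consumer price on the demand curve at x*: 210.65 − 3.62×26.7802 = 113.7057.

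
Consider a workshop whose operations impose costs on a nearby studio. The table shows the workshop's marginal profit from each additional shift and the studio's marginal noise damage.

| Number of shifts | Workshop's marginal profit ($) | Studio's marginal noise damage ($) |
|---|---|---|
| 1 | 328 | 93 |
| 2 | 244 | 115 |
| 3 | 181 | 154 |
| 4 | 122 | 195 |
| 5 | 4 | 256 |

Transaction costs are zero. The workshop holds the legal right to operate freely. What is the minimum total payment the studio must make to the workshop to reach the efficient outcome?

$126

Left alone the workshop would choose level 5 (marginal profit stays positive).
Efficient level: k* = 3 (marginal profit ≥ marginal noise damage through 3).
The studio must at least cover the workshop's forgone profit from cutting 5→3: 122 + 4 = 126.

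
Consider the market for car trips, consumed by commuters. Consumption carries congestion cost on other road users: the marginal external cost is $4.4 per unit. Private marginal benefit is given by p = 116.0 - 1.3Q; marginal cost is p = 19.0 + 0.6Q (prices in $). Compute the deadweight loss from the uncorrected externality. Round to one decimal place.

Market equilibrium (private): 19.0 + 0.6Q = 116.0 - 1.3Q → Q_m = 51.0526.
Social marginal benefit = demand − MEC = 111.6 - 1.3Q.
Set SMB = MC: 111.6 - 1.3Q = 19.0 + 0.6Q → Q* = 48.7368.
Height of the DWL triangle at Q_m is MC(Q_m) − SMB(Q_m) = MEC(Q_m) = 4.4000.
DWL = ½ × 2.3158 × 4.4000 = 5.0948.

DWL = $5.1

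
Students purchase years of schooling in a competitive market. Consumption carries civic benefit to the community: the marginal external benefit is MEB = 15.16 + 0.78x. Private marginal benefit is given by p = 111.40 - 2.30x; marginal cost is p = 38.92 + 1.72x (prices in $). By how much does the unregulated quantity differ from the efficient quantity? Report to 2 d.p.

Market equilibrium (private): 38.92 + 1.72x = 111.40 - 2.30x → x_m = 18.0299.
Social marginal benefit = demand + MEB = 126.56 - 1.52x.
Set SMB = MC: 126.56 - 1.52x = 38.92 + 1.72x → x* = 27.0494.
Gap = |18.0299 − 27.0494| = 9.0195.

9.02 units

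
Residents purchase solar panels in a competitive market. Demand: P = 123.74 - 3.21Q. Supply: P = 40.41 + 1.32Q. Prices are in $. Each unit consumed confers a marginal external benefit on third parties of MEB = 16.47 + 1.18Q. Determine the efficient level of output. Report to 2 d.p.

Social marginal benefit = demand + MEB = 140.21 - 2.03Q.
Set SMB = MC: 140.21 - 2.03Q = 40.41 + 1.32Q → Q* = 29.7910.

Q* = 29.79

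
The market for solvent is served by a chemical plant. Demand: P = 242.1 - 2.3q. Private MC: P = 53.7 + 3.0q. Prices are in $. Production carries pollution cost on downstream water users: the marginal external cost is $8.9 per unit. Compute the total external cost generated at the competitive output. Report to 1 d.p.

$316.4

Market equilibrium (private): 53.7 + 3.0q = 242.1 - 2.3q → q_m = 35.5472.
Total external cost = MEC × q_m = 8.9 × 35.5472 = 316.3701.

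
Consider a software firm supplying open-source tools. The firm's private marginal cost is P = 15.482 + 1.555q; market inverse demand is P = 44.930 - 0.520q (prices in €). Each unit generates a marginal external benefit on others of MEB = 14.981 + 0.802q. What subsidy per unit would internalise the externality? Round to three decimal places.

subsidy = €42.972 per unit

Social marginal cost = private MC − MEB = 0.501 + 0.753q.
Set SMC = demand: 0.501 + 0.753q = 44.930 - 0.520q → q* = 34.9010.
The Pigouvian subsidy equals MEB at q*: 14.981 + 0.802×34.9010 = 42.9716.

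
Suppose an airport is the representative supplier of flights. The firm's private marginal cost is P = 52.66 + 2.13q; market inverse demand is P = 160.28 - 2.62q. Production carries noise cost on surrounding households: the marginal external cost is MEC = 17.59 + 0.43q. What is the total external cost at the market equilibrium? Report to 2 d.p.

508.90

Market equilibrium (private): 52.66 + 2.13q = 160.28 - 2.62q → q_m = 22.6568.
Total external cost = ∫₀^{q_m} (17.59 + 0.43q) dq = 17.59×22.6568 + ½×0.43×22.6568² = 508.8992.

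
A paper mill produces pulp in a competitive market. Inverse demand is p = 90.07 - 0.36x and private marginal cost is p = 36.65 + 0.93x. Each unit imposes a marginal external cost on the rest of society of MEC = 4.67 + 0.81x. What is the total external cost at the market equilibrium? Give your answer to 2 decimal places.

887.91

Market equilibrium (private): 36.65 + 0.93x = 90.07 - 0.36x → x_m = 41.4109.
Total external cost = ∫₀^{x_m} (4.67 + 0.81x) dx = 4.67×41.4109 + ½×0.81×41.4109² = 887.9083.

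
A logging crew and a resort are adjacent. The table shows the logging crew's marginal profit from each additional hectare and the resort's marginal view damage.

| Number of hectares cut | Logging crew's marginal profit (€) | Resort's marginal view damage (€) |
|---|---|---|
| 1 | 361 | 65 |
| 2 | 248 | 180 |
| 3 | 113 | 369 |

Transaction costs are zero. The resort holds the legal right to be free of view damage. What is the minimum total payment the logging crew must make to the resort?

€245

Efficient level: marginal profit ≥ marginal view damage through level 2, so k* = 2.
With the resort holding the right, the logging crew must at least compensate total damage at k*: 65 + 180 = 245.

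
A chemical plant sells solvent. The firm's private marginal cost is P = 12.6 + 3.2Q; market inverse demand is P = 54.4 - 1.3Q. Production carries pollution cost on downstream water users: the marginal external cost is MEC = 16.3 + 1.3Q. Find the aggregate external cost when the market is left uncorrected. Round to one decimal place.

207.5

Market equilibrium (private): 12.6 + 3.2Q = 54.4 - 1.3Q → Q_m = 9.2889.
Total external cost = ∫₀^{Q_m} (16.3 + 1.3Q) dQ = 16.3×9.2889 + ½×1.3×9.2889² = 207.4935.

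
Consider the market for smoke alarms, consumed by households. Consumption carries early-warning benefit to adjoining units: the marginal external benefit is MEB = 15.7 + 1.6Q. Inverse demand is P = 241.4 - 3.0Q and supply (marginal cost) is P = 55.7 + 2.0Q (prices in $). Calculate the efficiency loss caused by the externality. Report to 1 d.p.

Market equilibrium (private): 55.7 + 2.0Q = 241.4 - 3.0Q → Q_m = 37.1400.
Social marginal benefit = demand + MEB = 257.1 - 1.4Q.
Set SMB = MC: 257.1 - 1.4Q = 55.7 + 2.0Q → Q* = 59.2353.
Height of the DWL triangle at Q_m is SMB(Q_m) − MC(Q_m) = MEB(Q_m) = 75.1240.
DWL = ½ × 22.0953 × 75.1240 = 829.9437.

DWL = $829.9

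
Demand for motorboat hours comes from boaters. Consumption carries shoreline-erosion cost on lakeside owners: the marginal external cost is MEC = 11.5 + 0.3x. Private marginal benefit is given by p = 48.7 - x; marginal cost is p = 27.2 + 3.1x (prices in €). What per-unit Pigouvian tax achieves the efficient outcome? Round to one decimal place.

Social marginal benefit = demand − MEC = 37.2 - 1.3x.
Set SMB = MC: 37.2 - 1.3x = 27.2 + 3.1x → x* = 2.2727.
The Pigouvian tax equals MEC at x*: 11.5 + 0.3×2.2727 = 12.1818.

tax = €12.2 per unit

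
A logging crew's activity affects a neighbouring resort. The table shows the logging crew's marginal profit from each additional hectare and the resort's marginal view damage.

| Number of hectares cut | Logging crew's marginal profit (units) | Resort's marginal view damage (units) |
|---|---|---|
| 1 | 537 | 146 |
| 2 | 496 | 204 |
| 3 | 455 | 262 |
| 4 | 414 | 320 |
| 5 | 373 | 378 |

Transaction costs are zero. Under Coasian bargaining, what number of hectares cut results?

4

Bargaining reaches the level where marginal profit last exceeds marginal view damage.
That holds through level 4 (414 ≥ 320) but not at 5 (373 < 378).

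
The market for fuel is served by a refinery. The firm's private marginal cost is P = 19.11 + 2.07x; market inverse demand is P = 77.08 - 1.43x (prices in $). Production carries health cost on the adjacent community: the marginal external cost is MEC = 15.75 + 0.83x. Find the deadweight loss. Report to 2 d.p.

Market equilibrium (private): 19.11 + 2.07x = 77.08 - 1.43x → x_m = 16.5629.
Social marginal cost = private MC + MEC = 34.86 + 2.90x.
Set SMC = demand: 34.86 + 2.90x = 77.08 - 1.43x → x* = 9.7506.
Between x* and x_m the wedge SMC − demand runs linearly from 0 to MEC(x_m), so the loss is a triangle.
DWL = ½ × 6.8123 × 29.4972 = 100.4719.

DWL = $100.47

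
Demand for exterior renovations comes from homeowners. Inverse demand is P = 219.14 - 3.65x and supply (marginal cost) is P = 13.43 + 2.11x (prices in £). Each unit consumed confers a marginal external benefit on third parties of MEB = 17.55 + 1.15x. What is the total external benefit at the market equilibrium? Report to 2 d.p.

Market equilibrium (private): 13.43 + 2.11x = 219.14 - 3.65x → x_m = 35.7135.
Total external benefit = ∫₀^{x_m} (17.55 + 1.15x) dx = 17.55×35.7135 + ½×1.15×35.7135² = 1360.1580.

£1360.16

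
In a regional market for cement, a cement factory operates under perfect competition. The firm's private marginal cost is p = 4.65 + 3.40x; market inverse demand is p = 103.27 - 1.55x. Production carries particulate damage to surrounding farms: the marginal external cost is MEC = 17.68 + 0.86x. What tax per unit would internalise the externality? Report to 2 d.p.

Social marginal cost = private MC + MEC = 22.33 + 4.26x.
Set SMC = demand: 22.33 + 4.26x = 103.27 - 1.55x → x* = 13.9312.
The Pigouvian tax equals MEC at x*: 17.68 + 0.86×13.9312 = 29.6608.

tax = 29.66 per unit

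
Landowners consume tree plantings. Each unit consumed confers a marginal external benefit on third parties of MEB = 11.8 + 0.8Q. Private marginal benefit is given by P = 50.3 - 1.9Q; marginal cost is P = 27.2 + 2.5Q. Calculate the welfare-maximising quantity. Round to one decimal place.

Q* = 9.7

Social marginal benefit = demand + MEB = 62.1 - 1.1Q.
Set SMB = MC: 62.1 - 1.1Q = 27.2 + 2.5Q → Q* = 9.6944.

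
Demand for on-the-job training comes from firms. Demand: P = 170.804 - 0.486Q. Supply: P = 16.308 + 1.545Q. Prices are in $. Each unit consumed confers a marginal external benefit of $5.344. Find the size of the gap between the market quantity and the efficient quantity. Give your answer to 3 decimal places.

Market equilibrium (private): 16.308 + 1.545Q = 170.804 - 0.486Q → Q_m = 76.0689.
Social marginal benefit = demand + MEB = 176.148 - 0.486Q.
Set SMB = MC: 176.148 - 0.486Q = 16.308 + 1.545Q → Q* = 78.7001.
Gap = |76.0689 − 78.7001| = 2.6312.

2.631 units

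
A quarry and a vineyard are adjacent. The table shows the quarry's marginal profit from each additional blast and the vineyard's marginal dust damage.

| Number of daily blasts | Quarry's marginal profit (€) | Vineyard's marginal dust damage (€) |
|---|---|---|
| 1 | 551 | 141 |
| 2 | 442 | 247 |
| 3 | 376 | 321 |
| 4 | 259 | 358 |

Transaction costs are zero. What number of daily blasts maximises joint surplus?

Bargaining reaches the level where marginal profit last exceeds marginal dust damage.
That holds through level 3 (376 ≥ 321) but not at 4 (259 < 358).

3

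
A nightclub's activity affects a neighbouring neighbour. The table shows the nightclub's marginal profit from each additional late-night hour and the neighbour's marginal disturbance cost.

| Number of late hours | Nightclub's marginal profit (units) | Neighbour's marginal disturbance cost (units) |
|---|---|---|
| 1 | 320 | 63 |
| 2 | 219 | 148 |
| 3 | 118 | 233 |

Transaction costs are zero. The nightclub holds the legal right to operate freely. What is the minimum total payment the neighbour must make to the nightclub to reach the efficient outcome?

118

Left alone the nightclub would choose level 3 (marginal profit stays positive).
Efficient level: k* = 2 (marginal profit ≥ marginal disturbance cost through 2).
The neighbour must at least cover the nightclub's forgone profit from cutting 3→2: 118 = 118.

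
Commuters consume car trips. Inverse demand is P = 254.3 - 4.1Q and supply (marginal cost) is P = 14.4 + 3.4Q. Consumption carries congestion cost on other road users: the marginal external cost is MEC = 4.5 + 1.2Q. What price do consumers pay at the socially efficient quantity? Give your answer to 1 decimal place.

P = 143.4

Social marginal benefit = demand − MEC = 249.8 - 5.3Q.
Set SMB = MC: 249.8 - 5.3Q = 14.4 + 3.4Q → Q* = 27.0575.
Consumer price on the demand curve at Q*: 254.3 − 4.1×27.0575 = 143.3643.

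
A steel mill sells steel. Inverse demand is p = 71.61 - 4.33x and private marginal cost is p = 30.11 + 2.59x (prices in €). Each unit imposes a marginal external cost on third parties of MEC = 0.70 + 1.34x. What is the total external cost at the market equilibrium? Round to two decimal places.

Market equilibrium (private): 30.11 + 2.59x = 71.61 - 4.33x → x_m = 5.9971.
Total external cost = ∫₀^{x_m} (0.70 + 1.34x) dx = 0.70×5.9971 + ½×1.34×5.9971² = 28.2947.

€28.29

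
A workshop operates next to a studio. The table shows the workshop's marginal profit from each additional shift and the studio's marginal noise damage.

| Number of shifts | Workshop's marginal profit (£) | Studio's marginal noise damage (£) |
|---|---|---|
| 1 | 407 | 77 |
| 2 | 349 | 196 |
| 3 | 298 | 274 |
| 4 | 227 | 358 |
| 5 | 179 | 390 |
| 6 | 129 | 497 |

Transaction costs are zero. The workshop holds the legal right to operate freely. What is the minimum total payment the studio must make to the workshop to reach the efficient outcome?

£535

Left alone the workshop would choose level 6 (marginal profit stays positive).
Efficient level: k* = 3 (marginal profit ≥ marginal noise damage through 3).
The studio must at least cover the workshop's forgone profit from cutting 6→3: 227 + 179 + 129 = 535.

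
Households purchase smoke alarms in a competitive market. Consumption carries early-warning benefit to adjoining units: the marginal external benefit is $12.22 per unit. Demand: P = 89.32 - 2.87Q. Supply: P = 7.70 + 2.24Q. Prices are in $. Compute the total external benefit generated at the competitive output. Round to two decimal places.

Market equilibrium (private): 7.70 + 2.24Q = 89.32 - 2.87Q → Q_m = 15.9726.
Total external benefit = MEB × Q_m = 12.22 × 15.9726 = 195.1852.

$195.19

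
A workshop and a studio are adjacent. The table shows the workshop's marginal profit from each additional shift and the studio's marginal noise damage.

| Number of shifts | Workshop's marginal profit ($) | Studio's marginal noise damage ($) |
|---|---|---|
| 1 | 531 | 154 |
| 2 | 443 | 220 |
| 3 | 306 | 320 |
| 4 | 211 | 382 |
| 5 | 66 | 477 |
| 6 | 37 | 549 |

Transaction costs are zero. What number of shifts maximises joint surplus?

Bargaining reaches the level where marginal profit last exceeds marginal noise damage.
That holds through level 2 (443 ≥ 220) but not at 3 (306 < 320).

2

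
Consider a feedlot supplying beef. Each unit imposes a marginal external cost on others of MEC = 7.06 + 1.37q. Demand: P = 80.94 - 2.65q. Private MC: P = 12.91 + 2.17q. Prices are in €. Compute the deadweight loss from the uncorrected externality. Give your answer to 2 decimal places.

DWL = €56.28

Market equilibrium (private): 12.91 + 2.17q = 80.94 - 2.65q → q_m = 14.1141.
Social marginal cost = private MC + MEC = 19.97 + 3.54q.
Set SMC = demand: 19.97 + 3.54q = 80.94 - 2.65q → q* = 9.8498.
Height of the DWL triangle at q_m is SMC(q_m) − demand(q_m) = MEC(q_m) = 26.3963.
DWL = ½ × 4.2643 × 26.3963 = 56.2809.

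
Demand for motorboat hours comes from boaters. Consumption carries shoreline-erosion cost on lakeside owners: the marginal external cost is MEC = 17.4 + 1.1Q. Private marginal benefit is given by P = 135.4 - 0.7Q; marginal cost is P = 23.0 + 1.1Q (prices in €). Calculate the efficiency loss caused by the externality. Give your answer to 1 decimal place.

Market equilibrium (private): 23.0 + 1.1Q = 135.4 - 0.7Q → Q_m = 62.4444.
Social marginal benefit = demand − MEC = 118.0 - 1.8Q.
Set SMB = MC: 118.0 - 1.8Q = 23.0 + 1.1Q → Q* = 32.7586.
Between Q* and Q_m the wedge MC − SMB runs linearly from 0 to MEC(Q_m), so the loss is a triangle.
DWL = ½ × 29.6858 × 86.0889 = 1277.8089.

DWL = €1277.8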